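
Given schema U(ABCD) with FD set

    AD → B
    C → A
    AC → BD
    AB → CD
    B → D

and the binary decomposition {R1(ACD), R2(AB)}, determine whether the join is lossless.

Common attributes: R1 ∩ R2 = {A}.
No dependency enlarges {A}, so (A)⁺ = {A}.
The closure contains neither all of R1 = {ACD} nor all of R2 = {AB}, so the common attributes are not a superkey of either fragment. The join is lossy.

No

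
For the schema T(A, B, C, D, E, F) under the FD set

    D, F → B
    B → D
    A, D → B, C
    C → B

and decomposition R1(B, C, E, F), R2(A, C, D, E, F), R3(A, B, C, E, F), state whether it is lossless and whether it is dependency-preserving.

Lossless test (chase): Rows 1 and 3 agree on B; apply B→D and equate their D entries. Rows 1 and 2 agree on C; apply C→B and equate their B entries. Rows 1 and 2 agree on B; apply B→D and equate their D entries. Row 2 is now all distinguished symbols — the join is lossless.
Dependency preservation: the restricted closure of {D, F} across the fragments never reaches {B}, so D, F → B cannot be enforced without a join — not preserved.

lossless but not dependency-preserving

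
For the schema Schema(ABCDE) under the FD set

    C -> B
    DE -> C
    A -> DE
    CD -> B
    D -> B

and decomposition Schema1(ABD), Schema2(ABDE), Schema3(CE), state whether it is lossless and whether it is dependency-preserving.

Lossless test (chase): Rows 1 and 2 agree on A; apply A→DE and equate their DE entries. Rows 1 and 2 agree on DE; apply DE→C and equate their C entries. No row becomes fully distinguished — the join is lossy.
Dependency preservation: the restricted closure of {C} across the fragments never reaches {B}, so C → B cannot be enforced without a join — not preserved.

lossy and not dependency-preserving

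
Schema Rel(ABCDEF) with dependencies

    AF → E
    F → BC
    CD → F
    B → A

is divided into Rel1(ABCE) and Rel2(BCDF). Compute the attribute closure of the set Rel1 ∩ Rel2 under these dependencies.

ABC

Rel1 ∩ Rel2 = {BC}.
B → A applies, adding A
Closure: {ABC}.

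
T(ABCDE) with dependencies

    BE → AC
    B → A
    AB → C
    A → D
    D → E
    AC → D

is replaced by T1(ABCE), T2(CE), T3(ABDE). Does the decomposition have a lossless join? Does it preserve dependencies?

lossless and dependency-preserving

Lossless test (chase): Rows 1 and 3 agree on BE; apply BE→AC and equate their AC entries. Rows 1 and 3 agree on A; apply A→D and equate their D entries. Row 1 is now all distinguished symbols — the join is lossless.
Dependency preservation: AC → D is not contained in any single fragment, but the restricted closure of its left-hand side across the fragments still reaches the right-hand side; the remaining FDs each lie inside some fragment. All dependencies are preserved.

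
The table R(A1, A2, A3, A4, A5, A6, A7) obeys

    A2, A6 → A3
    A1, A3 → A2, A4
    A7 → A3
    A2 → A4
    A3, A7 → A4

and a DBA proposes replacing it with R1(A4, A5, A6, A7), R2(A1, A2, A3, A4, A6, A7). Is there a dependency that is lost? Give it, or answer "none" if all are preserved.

A2, A6 → A3 lies within R2.
A1, A3 → A2, A4 lies within R2.
A7 → A3 lies within R2.
A2 → A4 lies within R2.
A3, A7 → A4 lies within R2.
Every dependency is enforceable on the fragments, so the decomposition is dependency-preserving.

none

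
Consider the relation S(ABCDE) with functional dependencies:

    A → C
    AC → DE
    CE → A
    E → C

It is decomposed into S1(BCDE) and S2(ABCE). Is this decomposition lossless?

Yes

Common attributes: S1 ∩ S2 = {BCE}.
Closure of {BCE}: CE → A applies, adding A; AC → DE applies, adding D. So (BCE)⁺ = {ABCDE}.
This closure contains every attribute of S1, so S1 ∩ S2 → S1. The join is lossless.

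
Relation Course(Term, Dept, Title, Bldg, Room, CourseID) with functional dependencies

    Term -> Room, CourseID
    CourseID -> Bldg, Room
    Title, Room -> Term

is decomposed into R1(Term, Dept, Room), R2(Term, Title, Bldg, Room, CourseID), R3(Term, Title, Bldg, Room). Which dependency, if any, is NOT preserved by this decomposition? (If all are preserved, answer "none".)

Term → Room, CourseID lies within R2.
CourseID → Bldg, Room lies within R2.
Title, Room → Term lies within R2.
Every dependency is enforceable on the fragments, so the decomposition is dependency-preserving.

none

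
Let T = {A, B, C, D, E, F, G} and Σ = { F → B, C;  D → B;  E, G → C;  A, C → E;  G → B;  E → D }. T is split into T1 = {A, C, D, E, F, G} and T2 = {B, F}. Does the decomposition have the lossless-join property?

Yes

Common attributes: T1 ∩ T2 = {F}.
Closure of {F}: F → B, C applies, adding B, C. So (F)⁺ = {B, C, F}.
This closure contains every attribute of T2, so T1 ∩ T2 → T2. The join is lossless.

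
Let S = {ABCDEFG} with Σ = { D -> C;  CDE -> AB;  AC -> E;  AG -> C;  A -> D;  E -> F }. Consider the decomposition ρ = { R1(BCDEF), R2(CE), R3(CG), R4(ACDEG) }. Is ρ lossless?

Chase test. Columns are ABCDEFG; row i has aⱼ where attribute j ∈ Ri, else bᵢⱼ.
Initial tableau (one row per fragment):
  row 1: b11 a2 a3 a4 a5 a6 b17
  row 2: b21 b22 a3 b24 a5 b26 b27
  row 3: b31 b32 a3 b34 b35 b36 a7
  row 4: a1 b42 a3 a4 a5 b46 a7
Rows 1 and 4 agree on CDE; apply CDE→AB and equate their AB entries.
Rows 1 and 2 agree on E; apply E→F and equate their F entries.
Rows 1 and 4 agree on E; apply E→F and equate their F entries.
Row 4 is now all distinguished symbols — the join is lossless.

Yes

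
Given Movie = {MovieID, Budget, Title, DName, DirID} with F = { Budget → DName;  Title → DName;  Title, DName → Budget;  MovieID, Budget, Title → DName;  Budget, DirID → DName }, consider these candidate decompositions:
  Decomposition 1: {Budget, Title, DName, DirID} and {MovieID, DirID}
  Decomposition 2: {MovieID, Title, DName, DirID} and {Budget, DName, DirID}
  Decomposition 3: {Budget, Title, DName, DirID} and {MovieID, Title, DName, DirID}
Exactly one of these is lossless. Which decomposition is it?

Decomposition 1: common = {DirID}, closure = {DirID} → lossy.
Decomposition 2: common = {DName, DirID}, closure = {DName, DirID} → lossy.
Decomposition 3: common = {Title, DName, DirID}, closure = {Budget, Title, DName, DirID} → lossless.

Decomposition 3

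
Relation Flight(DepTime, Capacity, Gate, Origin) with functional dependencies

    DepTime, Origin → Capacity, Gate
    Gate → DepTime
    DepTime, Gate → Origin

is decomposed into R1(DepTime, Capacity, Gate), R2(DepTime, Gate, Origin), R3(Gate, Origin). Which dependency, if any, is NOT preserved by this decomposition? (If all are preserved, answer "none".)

DepTime, Origin → Capacity, Gate: restricted closure across fragments reaches Capacity, Gate.
Gate → DepTime lies within R1.
DepTime, Gate → Origin lies within R2.
Every dependency is enforceable on the fragments, so the decomposition is dependency-preserving.

none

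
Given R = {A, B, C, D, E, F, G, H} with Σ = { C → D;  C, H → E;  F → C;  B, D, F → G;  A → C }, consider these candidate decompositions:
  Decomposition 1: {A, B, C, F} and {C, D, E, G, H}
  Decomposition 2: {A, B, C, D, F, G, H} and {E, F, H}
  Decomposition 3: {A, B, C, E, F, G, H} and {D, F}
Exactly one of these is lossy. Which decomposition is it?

Decomposition 1

Decomposition 1: common = {C}, closure = {C, D} → lossy.
Decomposition 2: common = {F, H}, closure = {C, D, E, F, H} → lossless.
Decomposition 3: common = {F}, closure = {C, D, F} → lossless.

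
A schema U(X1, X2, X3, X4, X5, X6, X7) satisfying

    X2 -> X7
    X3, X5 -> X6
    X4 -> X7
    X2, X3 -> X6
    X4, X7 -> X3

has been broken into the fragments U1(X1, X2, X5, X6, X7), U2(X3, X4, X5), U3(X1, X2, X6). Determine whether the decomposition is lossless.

Chase test. Columns are X1, X2, X3, X4, X5, X6, X7; row i has aⱼ where attribute j ∈ Ui, else bᵢⱼ.
Initial tableau (one row per fragment):
  row 1: a1 a2 b13 b14 a5 a6 a7
  row 2: b21 b22 a3 a4 a5 b26 b27
  row 3: a1 a2 b33 b34 b35 a6 b37
Rows 1 and 3 agree on X2; apply X2→X7 and equate their X7 entries.
No row becomes fully distinguished — the join is lossy.

No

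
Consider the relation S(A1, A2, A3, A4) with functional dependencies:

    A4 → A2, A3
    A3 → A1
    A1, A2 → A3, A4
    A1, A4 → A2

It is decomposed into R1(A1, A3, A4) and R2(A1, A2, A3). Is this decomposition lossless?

No

Common attributes: R1 ∩ R2 = {A1, A3}.
No dependency enlarges {A1, A3}, so (A1, A3)⁺ = {A1, A3}.
The closure contains neither all of R1 = {A1, A3, A4} nor all of R2 = {A1, A2, A3}, so the common attributes are not a superkey of either fragment. The join is lossy.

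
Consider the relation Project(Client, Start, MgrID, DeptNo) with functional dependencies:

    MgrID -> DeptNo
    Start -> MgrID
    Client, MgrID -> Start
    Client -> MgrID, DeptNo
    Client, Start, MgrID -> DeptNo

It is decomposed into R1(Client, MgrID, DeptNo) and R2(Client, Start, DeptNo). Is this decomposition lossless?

Common attributes: R1 ∩ R2 = {Client, DeptNo}.
Closure of {Client, DeptNo}: Client → MgrID, DeptNo applies, adding MgrID; Client, MgrID → Start applies, adding Start. So (Client, DeptNo)⁺ = {Client, Start, MgrID, DeptNo}.
This closure contains every attribute of R1, so R1 ∩ R2 → R1. The join is lossless.

Yes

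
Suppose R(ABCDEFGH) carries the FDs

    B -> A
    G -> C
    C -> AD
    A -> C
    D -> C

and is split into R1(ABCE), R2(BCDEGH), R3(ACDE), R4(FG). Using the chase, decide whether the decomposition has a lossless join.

No

Chase test. Columns are ABCDEFGH; row i has aⱼ where attribute j ∈ Ri, else bᵢⱼ.
Initial tableau (one row per fragment):
  row 1: a1 a2 a3 b14 a5 b16 b17 b18
  row 2: b21 a2 a3 a4 a5 b26 a7 a8
  row 3: a1 b32 a3 a4 a5 b36 b37 b38
  row 4: b41 b42 b43 b44 b45 a6 a7 b48
Rows 1 and 2 agree on B; apply B→A and equate their A entries.
Rows 2 and 4 agree on G; apply G→C and equate their C entries.
Rows 1 and 2 agree on C; apply C→AD and equate their AD entries.
Rows 1 and 4 agree on C; apply C→AD and equate their AD entries.
No row becomes fully distinguished — the join is lossy.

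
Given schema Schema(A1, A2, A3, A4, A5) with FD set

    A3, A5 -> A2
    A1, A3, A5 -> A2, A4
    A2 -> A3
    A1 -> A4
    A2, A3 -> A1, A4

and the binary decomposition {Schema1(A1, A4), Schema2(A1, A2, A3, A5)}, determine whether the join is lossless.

Common attributes: Schema1 ∩ Schema2 = {A1}.
Closure of {A1}: A1 → A4 applies, adding A4. So (A1)⁺ = {A1, A4}.
This closure contains every attribute of Schema1, so Schema1 ∩ Schema2 → Schema1. The join is lossless.

Yes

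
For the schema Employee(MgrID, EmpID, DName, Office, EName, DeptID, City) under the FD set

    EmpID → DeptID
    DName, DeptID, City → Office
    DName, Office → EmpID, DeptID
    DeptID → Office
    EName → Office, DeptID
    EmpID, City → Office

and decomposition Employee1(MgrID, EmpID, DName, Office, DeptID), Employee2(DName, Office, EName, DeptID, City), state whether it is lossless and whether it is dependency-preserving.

lossy but dependency-preserving

Lossless test: (DName, Office, DeptID)⁺ = {EmpID, DName, Office, DeptID}, which is a superkey of neither fragment — lossy.
Dependency preservation: EmpID, City → Office is not contained in any single fragment, but the restricted closure of its left-hand side across the fragments still reaches the right-hand side; the remaining FDs each lie inside some fragment. All dependencies are preserved.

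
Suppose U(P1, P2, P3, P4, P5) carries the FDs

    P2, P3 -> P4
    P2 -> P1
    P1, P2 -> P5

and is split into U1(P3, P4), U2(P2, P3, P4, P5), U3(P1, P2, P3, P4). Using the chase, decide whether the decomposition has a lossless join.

Chase test. Columns are P1, P2, P3, P4, P5; row i has aⱼ where attribute j ∈ Ui, else bᵢⱼ.
Initial tableau (one row per fragment):
  row 1: b11 b12 a3 a4 b15
  row 2: b21 a2 a3 a4 a5
  row 3: a1 a2 a3 a4 b35
Rows 2 and 3 agree on P2; apply P2→P1 and equate their P1 entries.
Rows 2 and 3 agree on P1, P2; apply P1, P2→P5 and equate their P5 entries.
Row 2 is now all distinguished symbols — the join is lossless.

Yes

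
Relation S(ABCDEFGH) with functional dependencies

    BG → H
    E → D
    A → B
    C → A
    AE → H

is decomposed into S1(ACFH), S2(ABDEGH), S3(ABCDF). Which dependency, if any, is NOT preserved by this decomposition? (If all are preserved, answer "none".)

none

BG → H lies within S2.
E → D lies within S2.
A → B lies within S2.
C → A lies within S1.
AE → H lies within S2.
Every dependency is enforceable on the fragments, so the decomposition is dependency-preserving.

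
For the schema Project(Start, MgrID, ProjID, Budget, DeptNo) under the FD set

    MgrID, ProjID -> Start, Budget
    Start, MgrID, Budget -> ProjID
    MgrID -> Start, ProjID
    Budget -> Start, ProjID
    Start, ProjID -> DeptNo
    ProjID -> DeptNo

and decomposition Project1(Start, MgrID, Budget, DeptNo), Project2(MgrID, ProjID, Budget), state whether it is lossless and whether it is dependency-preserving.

Lossless test: (MgrID, Budget)⁺ = {Start, MgrID, ProjID, Budget, DeptNo}, which contains all of one fragment — lossless.
Dependency preservation: the restricted closure of {Start, ProjID} across the fragments never reaches {DeptNo}, so Start, ProjID → DeptNo cannot be enforced without a join — not preserved.

lossless but not dependency-preserving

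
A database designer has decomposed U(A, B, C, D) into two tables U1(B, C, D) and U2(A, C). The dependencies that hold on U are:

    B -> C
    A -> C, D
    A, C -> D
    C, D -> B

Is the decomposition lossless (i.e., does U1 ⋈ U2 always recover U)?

No

Common attributes: U1 ∩ U2 = {C}.
No dependency enlarges {C}, so (C)⁺ = {C}.
The closure contains neither all of U1 = {B, C, D} nor all of U2 = {A, C}, so the common attributes are not a superkey of either fragment. The join is lossy.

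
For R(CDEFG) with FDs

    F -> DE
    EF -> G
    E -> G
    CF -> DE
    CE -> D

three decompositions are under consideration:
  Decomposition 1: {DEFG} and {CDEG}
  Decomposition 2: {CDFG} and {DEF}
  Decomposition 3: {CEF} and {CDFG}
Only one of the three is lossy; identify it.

Decomposition 1: common = {DEG}, closure = {DEG} → lossy.
Decomposition 2: common = {DF}, closure = {DEFG} → lossless.
Decomposition 3: common = {CF}, closure = {CDEFG} → lossless.

Decomposition 1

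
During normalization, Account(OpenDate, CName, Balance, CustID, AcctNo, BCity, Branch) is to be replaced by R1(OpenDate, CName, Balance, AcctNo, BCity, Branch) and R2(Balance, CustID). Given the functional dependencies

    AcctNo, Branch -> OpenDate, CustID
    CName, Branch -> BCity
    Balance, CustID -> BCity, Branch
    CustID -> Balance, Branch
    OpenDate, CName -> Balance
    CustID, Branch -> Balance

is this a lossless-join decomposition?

Common attributes: R1 ∩ R2 = {Balance}.
No dependency enlarges {Balance}, so (Balance)⁺ = {Balance}.
The closure contains neither all of R1 = {OpenDate, CName, Balance, AcctNo, BCity, Branch} nor all of R2 = {Balance, CustID}, so the common attributes are not a superkey of either fragment. The join is lossy.

No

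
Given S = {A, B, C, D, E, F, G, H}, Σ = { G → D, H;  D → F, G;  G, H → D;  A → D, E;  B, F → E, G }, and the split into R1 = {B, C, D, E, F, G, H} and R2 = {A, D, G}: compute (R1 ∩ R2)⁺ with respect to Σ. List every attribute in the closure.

R1 ∩ R2 = {D, G}.
G → D, H applies, adding H
D → F, G applies, adding F
Closure: {D, F, G, H}.

D, F, G, H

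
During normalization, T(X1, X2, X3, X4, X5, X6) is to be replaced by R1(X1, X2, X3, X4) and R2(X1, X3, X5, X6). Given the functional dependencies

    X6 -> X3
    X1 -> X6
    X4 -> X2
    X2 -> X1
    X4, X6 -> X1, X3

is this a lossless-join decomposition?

Common attributes: R1 ∩ R2 = {X1, X3}.
Closure of {X1, X3}: X1 → X6 applies, adding X6. So (X1, X3)⁺ = {X1, X3, X6}.
The closure contains neither all of R1 = {X1, X2, X3, X4} nor all of R2 = {X1, X3, X5, X6}, so the common attributes are not a superkey of either fragment. The join is lossy.

No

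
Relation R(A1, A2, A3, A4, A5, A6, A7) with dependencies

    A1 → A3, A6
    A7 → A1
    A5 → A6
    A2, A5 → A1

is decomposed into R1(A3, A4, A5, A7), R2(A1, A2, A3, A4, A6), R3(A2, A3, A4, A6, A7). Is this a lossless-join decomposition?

No

Chase test. Columns are A1, A2, A3, A4, A5, A6, A7; row i has aⱼ where attribute j ∈ Ri, else bᵢⱼ.
Initial tableau (one row per fragment):
  row 1: b11 b12 a3 a4 a5 b16 a7
  row 2: a1 a2 a3 a4 b25 a6 b27
  row 3: b31 a2 a3 a4 b35 a6 a7
Rows 1 and 3 agree on A7; apply A7→A1 and equate their A1 entries.
Rows 1 and 3 agree on A1; apply A1→A3, A6 and equate their A3, A6 entries.
No row becomes fully distinguished — the join is lossy.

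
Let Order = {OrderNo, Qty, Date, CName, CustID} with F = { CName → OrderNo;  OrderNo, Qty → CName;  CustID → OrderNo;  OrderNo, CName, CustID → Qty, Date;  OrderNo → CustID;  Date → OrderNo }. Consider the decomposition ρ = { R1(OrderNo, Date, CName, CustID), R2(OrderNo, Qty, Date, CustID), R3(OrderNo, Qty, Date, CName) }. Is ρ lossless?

Yes

Chase test. Columns are OrderNo, Qty, Date, CName, CustID; row i has aⱼ where attribute j ∈ Ri, else bᵢⱼ.
Initial tableau (one row per fragment):
  row 1: a1 b12 a3 a4 a5
  row 2: a1 a2 a3 b24 a5
  row 3: a1 a2 a3 a4 b35
Rows 2 and 3 agree on OrderNo, Qty; apply OrderNo, Qty→CName and equate their CName entries.
Rows 1 and 2 agree on OrderNo, CName, CustID; apply OrderNo, CName, CustID→Qty, Date and equate their Qty, Date entries.
Rows 1 and 3 agree on OrderNo; apply OrderNo→CustID and equate their CustID entries.
Row 1 is now all distinguished symbols — the join is lossless.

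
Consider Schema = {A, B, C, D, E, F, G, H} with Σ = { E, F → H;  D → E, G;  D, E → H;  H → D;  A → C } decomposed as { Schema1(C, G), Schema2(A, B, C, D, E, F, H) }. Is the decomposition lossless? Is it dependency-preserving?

lossy and not dependency-preserving

Lossless test: (C)⁺ = {C}, which is a superkey of neither fragment — lossy.
Dependency preservation: the restricted closure of {D} across the fragments never reaches {E, G}, so D → E, G cannot be enforced without a join — not preserved.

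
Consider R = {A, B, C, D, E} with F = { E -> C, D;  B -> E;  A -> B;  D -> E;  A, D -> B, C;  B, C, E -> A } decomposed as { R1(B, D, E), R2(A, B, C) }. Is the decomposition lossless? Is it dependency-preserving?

lossless but not dependency-preserving

Lossless test: (B)⁺ = {A, B, C, D, E}, which contains all of one fragment — lossless.
Dependency preservation: the restricted closure of {E} across the fragments never reaches {C, D}, so E → C, D cannot be enforced without a join — not preserved.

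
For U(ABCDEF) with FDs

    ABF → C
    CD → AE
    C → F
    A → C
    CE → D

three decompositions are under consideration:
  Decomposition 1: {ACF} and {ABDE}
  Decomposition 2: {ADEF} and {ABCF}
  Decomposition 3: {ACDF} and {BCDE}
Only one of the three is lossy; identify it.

Decomposition 1: common = {A}, closure = {ACF} → lossless.
Decomposition 2: common = {AF}, closure = {ACF} → lossy.
Decomposition 3: common = {CD}, closure = {ACDEF} → lossless.

Decomposition 2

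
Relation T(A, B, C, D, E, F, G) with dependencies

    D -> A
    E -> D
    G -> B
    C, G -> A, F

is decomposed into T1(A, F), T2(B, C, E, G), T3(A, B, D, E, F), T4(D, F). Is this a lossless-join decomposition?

Chase test. Columns are A, B, C, D, E, F, G; row i has aⱼ where attribute j ∈ Ti, else bᵢⱼ.
Initial tableau (one row per fragment):
  row 1: a1 b12 b13 b14 b15 a6 b17
  row 2: b21 a2 a3 b24 a5 b26 a7
  row 3: a1 a2 b33 a4 a5 a6 b37
  row 4: b41 b42 b43 a4 b45 a6 b47
Rows 3 and 4 agree on D; apply D→A and equate their A entries.
Rows 2 and 3 agree on E; apply E→D and equate their D entries.
Rows 2 and 3 agree on D; apply D→A and equate their A entries.
No row becomes fully distinguished — the join is lossy.

No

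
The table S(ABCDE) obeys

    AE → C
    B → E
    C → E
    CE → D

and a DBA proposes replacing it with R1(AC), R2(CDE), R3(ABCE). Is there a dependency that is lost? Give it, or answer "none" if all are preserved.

AE → C lies within R3.
B → E lies within R3.
C → E lies within R2.
CE → D lies within R2.
Every dependency is enforceable on the fragments, so the decomposition is dependency-preserving.

none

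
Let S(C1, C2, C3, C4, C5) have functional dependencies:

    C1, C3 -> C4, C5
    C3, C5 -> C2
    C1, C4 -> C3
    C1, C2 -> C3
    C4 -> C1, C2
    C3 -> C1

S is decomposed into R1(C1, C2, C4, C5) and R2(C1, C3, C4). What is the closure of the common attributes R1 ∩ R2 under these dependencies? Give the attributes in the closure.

R1 ∩ R2 = {C1, C4}.
C1, C4 → C3 applies, adding C3
C4 → C1, C2 applies, adding C2
C1, C3 → C4, C5 applies, adding C5
Closure: {C1, C2, C3, C4, C5}.

C1, C2, C3, C4, C5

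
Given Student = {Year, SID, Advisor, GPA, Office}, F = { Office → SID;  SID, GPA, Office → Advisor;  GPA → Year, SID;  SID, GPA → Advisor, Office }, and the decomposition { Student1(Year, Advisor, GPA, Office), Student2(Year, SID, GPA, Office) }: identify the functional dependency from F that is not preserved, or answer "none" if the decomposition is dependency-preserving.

none

Office → SID lies within Student2.
SID, GPA, Office → Advisor: restricted closure across fragments reaches Advisor.
GPA → Year, SID lies within Student2.
SID, GPA → Advisor, Office: restricted closure across fragments reaches Advisor, Office.
Every dependency is enforceable on the fragments, so the decomposition is dependency-preserving.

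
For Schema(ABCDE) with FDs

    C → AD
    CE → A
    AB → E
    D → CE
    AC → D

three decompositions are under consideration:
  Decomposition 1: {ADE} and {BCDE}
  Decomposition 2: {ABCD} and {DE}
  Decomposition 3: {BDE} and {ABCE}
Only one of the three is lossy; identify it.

Decomposition 3

Decomposition 1: common = {DE}, closure = {ACDE} → lossless.
Decomposition 2: common = {D}, closure = {ACDE} → lossless.
Decomposition 3: common = {BE}, closure = {BE} → lossy.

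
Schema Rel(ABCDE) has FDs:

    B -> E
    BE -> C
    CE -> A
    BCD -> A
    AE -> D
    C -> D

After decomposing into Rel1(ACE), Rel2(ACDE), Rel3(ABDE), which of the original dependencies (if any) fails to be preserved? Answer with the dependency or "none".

BE -> C

Check BE → C: no single fragment contains all of {BCE}, and the restricted closure of {BE} across the fragments never reaches {C}.
B → E is preserved.
CE → A is preserved.
BCD → A is preserved.
AE → D is preserved.
C → D is preserved.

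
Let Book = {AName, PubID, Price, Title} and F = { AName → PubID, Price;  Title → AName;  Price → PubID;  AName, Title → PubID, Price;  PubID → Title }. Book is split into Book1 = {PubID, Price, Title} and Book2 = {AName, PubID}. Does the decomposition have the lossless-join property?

Common attributes: Book1 ∩ Book2 = {PubID}.
Closure of {PubID}: PubID → Title applies, adding Title; Title → AName applies, adding AName; AName, Title → PubID, Price applies, adding Price. So (PubID)⁺ = {AName, PubID, Price, Title}.
This closure contains every attribute of Book1, so Book1 ∩ Book2 → Book1. The join is lossless.

Yes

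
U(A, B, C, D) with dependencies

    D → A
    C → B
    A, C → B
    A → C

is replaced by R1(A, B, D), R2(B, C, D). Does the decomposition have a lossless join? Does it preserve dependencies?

lossless but not dependency-preserving

Lossless test: (B, D)⁺ = {A, B, C, D}, which contains all of one fragment — lossless.
Dependency preservation: the restricted closure of {A} across the fragments never reaches {C}, so A → C cannot be enforced without a join — not preserved.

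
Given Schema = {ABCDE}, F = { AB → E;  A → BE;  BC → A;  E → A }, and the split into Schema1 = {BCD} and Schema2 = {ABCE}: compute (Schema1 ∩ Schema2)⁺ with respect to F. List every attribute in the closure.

Schema1 ∩ Schema2 = {BC}.
BC → A applies, adding A
AB → E applies, adding E
Closure: {ABCE}.

ABCE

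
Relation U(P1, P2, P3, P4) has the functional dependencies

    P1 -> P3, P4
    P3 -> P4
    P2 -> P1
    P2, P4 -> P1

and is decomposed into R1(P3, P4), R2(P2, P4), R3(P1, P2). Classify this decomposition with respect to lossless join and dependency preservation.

Lossless test (chase): Rows 2 and 3 agree on P2; apply P2→P1 and equate their P1 entries. Rows 2 and 3 agree on P1; apply P1→P3, P4 and equate their P3, P4 entries. No row becomes fully distinguished — the join is lossy.
Dependency preservation: the restricted closure of {P1} across the fragments never reaches {P3, P4}, so P1 → P3, P4 cannot be enforced without a join — not preserved.

lossy and not dependency-preserving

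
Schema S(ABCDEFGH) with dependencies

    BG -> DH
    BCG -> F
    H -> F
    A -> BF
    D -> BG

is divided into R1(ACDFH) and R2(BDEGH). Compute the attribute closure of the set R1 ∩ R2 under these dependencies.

R1 ∩ R2 = {DH}.
H → F applies, adding F
D → BG applies, adding BG
Closure: {BDFGH}.

BDFGH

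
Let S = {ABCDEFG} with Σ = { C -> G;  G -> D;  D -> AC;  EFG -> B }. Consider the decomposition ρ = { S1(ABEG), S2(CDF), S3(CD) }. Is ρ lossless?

Chase test. Columns are ABCDEFG; row i has aⱼ where attribute j ∈ Si, else bᵢⱼ.
Initial tableau (one row per fragment):
  row 1: a1 a2 b13 b14 a5 b16 a7
  row 2: b21 b22 a3 a4 b25 a6 b27
  row 3: b31 b32 a3 a4 b35 b36 b37
Rows 2 and 3 agree on C; apply C→G and equate their G entries.
Rows 2 and 3 agree on D; apply D→AC and equate their AC entries.
No row becomes fully distinguished — the join is lossy.

No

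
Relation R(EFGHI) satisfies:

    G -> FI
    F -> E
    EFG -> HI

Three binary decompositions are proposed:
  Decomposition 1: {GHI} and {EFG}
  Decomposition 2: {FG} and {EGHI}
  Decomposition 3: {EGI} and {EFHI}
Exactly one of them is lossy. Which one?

Decomposition 1: common = {G}, closure = {EFGHI} → lossless.
Decomposition 2: common = {G}, closure = {EFGHI} → lossless.
Decomposition 3: common = {EI}, closure = {EI} → lossy.

Decomposition 3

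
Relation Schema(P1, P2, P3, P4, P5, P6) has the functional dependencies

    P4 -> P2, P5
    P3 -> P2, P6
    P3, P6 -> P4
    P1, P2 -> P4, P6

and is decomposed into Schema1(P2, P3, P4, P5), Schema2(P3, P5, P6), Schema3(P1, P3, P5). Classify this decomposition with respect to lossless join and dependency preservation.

lossless but not dependency-preserving

Lossless test (chase): Rows 1 and 2 agree on P3; apply P3→P2, P6 and equate their P2, P6 entries. Rows 1 and 3 agree on P3; apply P3→P2, P6 and equate their P2, P6 entries. Rows 1 and 2 agree on P3, P6; apply P3, P6→P4 and equate their P4 entries. Rows 1 and 3 agree on P3, P6; apply P3, P6→P4 and equate their P4 entries. Row 3 is now all distinguished symbols — the join is lossless.
Dependency preservation: the restricted closure of {P1, P2} across the fragments never reaches {P4, P6}, so P1, P2 → P4, P6 cannot be enforced without a join — not preserved.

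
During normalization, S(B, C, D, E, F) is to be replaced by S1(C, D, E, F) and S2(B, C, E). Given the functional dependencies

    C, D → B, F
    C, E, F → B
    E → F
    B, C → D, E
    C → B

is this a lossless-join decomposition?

Common attributes: S1 ∩ S2 = {C, E}.
Closure of {C, E}: E → F applies, adding F; C → B applies, adding B; B, C → D, E applies, adding D. So (C, E)⁺ = {B, C, D, E, F}.
This closure contains every attribute of S1, so S1 ∩ S2 → S1. The join is lossless.

Yes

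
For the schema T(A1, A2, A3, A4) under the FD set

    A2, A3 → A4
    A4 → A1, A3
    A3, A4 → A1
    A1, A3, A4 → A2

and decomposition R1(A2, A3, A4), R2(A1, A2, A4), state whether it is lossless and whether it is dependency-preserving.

Lossless test: (A2, A4)⁺ = {A1, A2, A3, A4}, which contains all of one fragment — lossless.
Dependency preservation: A4 → A1, A3; A3, A4 → A1; A1, A3, A4 → A2 are not contained in any single fragment, but the restricted closure of each left-hand side across the fragments still reaches the right-hand side; the remaining FDs each lie inside some fragment. All dependencies are preserved.

lossless and dependency-preserving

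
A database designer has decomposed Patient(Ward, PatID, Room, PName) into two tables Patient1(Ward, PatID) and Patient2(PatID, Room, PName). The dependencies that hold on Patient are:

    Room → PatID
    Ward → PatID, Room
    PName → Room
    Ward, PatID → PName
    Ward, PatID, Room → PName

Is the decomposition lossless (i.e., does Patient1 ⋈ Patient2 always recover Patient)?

Common attributes: Patient1 ∩ Patient2 = {PatID}.
No dependency enlarges {PatID}, so (PatID)⁺ = {PatID}.
The closure contains neither all of Patient1 = {Ward, PatID} nor all of Patient2 = {PatID, Room, PName}, so the common attributes are not a superkey of either fragment. The join is lossy.

No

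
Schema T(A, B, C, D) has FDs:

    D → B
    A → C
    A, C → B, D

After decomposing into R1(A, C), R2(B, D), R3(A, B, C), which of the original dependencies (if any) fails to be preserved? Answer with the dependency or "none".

A, C → B, D

Check A, C → B, D: no single fragment contains all of {A, B, C, D}, and the restricted closure of {A, C} across the fragments never reaches {B, D}.
D → B is preserved.
A → C is preserved.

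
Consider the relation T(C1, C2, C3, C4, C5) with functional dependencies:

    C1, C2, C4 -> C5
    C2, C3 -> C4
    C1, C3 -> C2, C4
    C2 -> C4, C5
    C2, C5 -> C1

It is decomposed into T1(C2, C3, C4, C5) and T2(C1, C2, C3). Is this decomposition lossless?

Yes

Common attributes: T1 ∩ T2 = {C2, C3}.
Closure of {C2, C3}: C2, C3 → C4 applies, adding C4; C2 → C4, C5 applies, adding C5; C2, C5 → C1 applies, adding C1. So (C2, C3)⁺ = {C1, C2, C3, C4, C5}.
This closure contains every attribute of T1, so T1 ∩ T2 → T1. The join is lossless.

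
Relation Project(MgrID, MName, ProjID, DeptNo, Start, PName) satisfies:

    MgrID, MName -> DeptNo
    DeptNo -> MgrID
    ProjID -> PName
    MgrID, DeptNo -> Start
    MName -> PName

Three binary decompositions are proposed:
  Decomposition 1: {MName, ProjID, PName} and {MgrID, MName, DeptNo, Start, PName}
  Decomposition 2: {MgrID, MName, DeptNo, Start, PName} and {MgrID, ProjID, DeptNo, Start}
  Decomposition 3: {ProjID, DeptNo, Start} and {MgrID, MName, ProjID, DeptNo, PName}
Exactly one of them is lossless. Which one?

Decomposition 1: common = {MName, PName}, closure = {MName, PName} → lossy.
Decomposition 2: common = {MgrID, DeptNo, Start}, closure = {MgrID, DeptNo, Start} → lossy.
Decomposition 3: common = {ProjID, DeptNo}, closure = {MgrID, ProjID, DeptNo, Start, PName} → lossless.

Decomposition 3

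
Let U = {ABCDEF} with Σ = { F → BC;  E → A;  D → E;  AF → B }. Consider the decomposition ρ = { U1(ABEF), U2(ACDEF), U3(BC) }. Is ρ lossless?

Yes

Chase test. Columns are ABCDEF; row i has aⱼ where attribute j ∈ Ui, else bᵢⱼ.
Initial tableau (one row per fragment):
  row 1: a1 a2 b13 b14 a5 a6
  row 2: a1 b22 a3 a4 a5 a6
  row 3: b31 a2 a3 b34 b35 b36
Rows 1 and 2 agree on F; apply F→BC and equate their BC entries.
Row 2 is now all distinguished symbols — the join is lossless.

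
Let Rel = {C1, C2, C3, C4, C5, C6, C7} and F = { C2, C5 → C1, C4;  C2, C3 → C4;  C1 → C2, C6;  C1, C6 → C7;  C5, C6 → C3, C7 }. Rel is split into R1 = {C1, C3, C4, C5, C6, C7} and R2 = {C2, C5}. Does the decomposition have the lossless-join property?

No

Common attributes: R1 ∩ R2 = {C5}.
No dependency enlarges {C5}, so (C5)⁺ = {C5}.
The closure contains neither all of R1 = {C1, C3, C4, C5, C6, C7} nor all of R2 = {C2, C5}, so the common attributes are not a superkey of either fragment. The join is lossy.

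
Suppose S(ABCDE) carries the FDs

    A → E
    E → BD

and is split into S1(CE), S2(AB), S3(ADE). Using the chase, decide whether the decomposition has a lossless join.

Chase test. Columns are ABCDE; row i has aⱼ where attribute j ∈ Si, else bᵢⱼ.
Initial tableau (one row per fragment):
  row 1: b11 b12 a3 b14 a5
  row 2: a1 a2 b23 b24 b25
  row 3: a1 b32 b33 a4 a5
Rows 2 and 3 agree on A; apply A→E and equate their E entries.
Rows 1 and 2 agree on E; apply E→BD and equate their BD entries.
Rows 1 and 3 agree on E; apply E→BD and equate their BD entries.
No row becomes fully distinguished — the join is lossy.

No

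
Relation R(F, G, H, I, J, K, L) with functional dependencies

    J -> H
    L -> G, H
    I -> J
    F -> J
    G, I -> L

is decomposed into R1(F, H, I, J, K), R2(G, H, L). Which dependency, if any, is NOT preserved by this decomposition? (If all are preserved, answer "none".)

G, I -> L

Check G, I → L: no single fragment contains all of {G, I, L}, and the restricted closure of {G, I} across the fragments never reaches {L}.
J → H is preserved.
L → G, H is preserved.
I → J is preserved.
F → J is preserved.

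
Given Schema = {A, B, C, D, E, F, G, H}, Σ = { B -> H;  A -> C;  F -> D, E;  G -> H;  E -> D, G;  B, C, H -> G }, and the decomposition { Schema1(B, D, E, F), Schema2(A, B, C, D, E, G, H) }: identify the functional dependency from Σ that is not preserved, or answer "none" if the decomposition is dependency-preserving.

none

B → H lies within Schema2.
A → C lies within Schema2.
F → D, E lies within Schema1.
G → H lies within Schema2.
E → D, G lies within Schema2.
B, C, H → G lies within Schema2.
Every dependency is enforceable on the fragments, so the decomposition is dependency-preserving.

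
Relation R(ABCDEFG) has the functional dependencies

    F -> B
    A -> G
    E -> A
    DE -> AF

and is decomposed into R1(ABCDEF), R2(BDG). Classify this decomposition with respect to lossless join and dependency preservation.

Lossless test: (BD)⁺ = {BD}, which is a superkey of neither fragment — lossy.
Dependency preservation: the restricted closure of {A} across the fragments never reaches {G}, so A → G cannot be enforced without a join — not preserved.

lossy and not dependency-preserving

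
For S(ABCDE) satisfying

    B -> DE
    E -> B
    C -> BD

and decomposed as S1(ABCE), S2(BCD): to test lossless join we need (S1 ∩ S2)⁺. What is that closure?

S1 ∩ S2 = {BC}.
B → DE applies, adding DE
Closure: {BCDE}.

BCDE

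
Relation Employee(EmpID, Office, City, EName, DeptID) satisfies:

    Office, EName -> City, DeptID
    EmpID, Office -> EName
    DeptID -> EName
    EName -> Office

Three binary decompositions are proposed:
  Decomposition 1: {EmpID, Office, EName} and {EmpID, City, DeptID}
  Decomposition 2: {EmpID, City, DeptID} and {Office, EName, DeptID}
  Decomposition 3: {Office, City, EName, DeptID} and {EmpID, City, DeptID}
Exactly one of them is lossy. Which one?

Decomposition 1

Decomposition 1: common = {EmpID}, closure = {EmpID} → lossy.
Decomposition 2: common = {DeptID}, closure = {Office, City, EName, DeptID} → lossless.
Decomposition 3: common = {City, DeptID}, closure = {Office, City, EName, DeptID} → lossless.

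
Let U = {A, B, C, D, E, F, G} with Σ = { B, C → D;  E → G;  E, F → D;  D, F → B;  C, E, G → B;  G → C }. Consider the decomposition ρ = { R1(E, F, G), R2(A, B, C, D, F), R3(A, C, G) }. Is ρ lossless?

No

Chase test. Columns are A, B, C, D, E, F, G; row i has aⱼ where attribute j ∈ Ri, else bᵢⱼ.
Initial tableau (one row per fragment):
  row 1: b11 b12 b13 b14 a5 a6 a7
  row 2: a1 a2 a3 a4 b25 a6 b27
  row 3: a1 b32 a3 b34 b35 b36 a7
Rows 1 and 3 agree on G; apply G→C and equate their C entries.
No row becomes fully distinguished — the join is lossy.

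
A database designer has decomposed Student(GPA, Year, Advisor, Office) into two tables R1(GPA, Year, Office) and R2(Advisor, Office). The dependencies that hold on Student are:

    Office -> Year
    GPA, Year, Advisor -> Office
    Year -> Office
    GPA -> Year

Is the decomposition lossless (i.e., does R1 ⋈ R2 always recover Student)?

No

Common attributes: R1 ∩ R2 = {Office}.
Closure of {Office}: Office → Year applies, adding Year. So (Office)⁺ = {Year, Office}.
The closure contains neither all of R1 = {GPA, Year, Office} nor all of R2 = {Advisor, Office}, so the common attributes are not a superkey of either fragment. The join is lossy.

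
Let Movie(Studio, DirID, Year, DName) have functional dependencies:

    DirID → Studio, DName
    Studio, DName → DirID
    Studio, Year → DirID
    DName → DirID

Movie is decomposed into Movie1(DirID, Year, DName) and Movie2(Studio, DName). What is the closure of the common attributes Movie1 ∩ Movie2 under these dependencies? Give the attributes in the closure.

Movie1 ∩ Movie2 = {DName}.
DName → DirID applies, adding DirID
DirID → Studio, DName applies, adding Studio
Closure: {Studio, DirID, DName}.

Studio, DirID, DName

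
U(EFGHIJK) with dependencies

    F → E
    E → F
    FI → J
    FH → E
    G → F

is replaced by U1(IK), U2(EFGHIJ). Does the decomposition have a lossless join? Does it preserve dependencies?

Lossless test: (I)⁺ = {I}, which is a superkey of neither fragment — lossy.
Dependency preservation: every FD's attributes lie within a single fragment, so each can be enforced locally — preserved.

lossy but dependency-preserving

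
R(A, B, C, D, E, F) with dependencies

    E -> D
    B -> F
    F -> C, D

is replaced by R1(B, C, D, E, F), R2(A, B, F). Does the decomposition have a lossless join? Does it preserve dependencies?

Lossless test: (B, F)⁺ = {B, C, D, F}, which is a superkey of neither fragment — lossy.
Dependency preservation: every FD's attributes lie within a single fragment, so each can be enforced locally — preserved.

lossy but dependency-preserving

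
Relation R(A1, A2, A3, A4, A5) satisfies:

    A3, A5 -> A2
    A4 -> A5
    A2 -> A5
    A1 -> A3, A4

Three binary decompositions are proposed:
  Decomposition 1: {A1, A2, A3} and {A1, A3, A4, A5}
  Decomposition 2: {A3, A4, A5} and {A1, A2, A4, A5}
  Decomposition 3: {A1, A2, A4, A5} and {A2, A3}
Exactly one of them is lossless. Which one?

Decomposition 1

Decomposition 1: common = {A1, A3}, closure = {A1, A2, A3, A4, A5} → lossless.
Decomposition 2: common = {A4, A5}, closure = {A4, A5} → lossy.
Decomposition 3: common = {A2}, closure = {A2, A5} → lossy.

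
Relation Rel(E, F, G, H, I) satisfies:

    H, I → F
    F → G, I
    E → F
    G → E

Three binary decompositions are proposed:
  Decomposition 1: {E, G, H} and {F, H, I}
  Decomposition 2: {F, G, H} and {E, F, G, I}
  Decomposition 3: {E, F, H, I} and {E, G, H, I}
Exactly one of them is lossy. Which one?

Decomposition 1

Decomposition 1: common = {H}, closure = {H} → lossy.
Decomposition 2: common = {F, G}, closure = {E, F, G, I} → lossless.
Decomposition 3: common = {E, H, I}, closure = {E, F, G, H, I} → lossless.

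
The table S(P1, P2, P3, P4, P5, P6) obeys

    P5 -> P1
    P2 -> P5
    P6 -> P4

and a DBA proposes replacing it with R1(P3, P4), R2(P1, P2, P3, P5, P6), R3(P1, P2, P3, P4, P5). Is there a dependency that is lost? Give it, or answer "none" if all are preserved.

Check P6 → P4: no single fragment contains all of {P4, P6}, and the restricted closure of {P6} across the fragments never reaches {P4}.
P5 → P1 is preserved.
P2 → P5 is preserved.

P6 -> P4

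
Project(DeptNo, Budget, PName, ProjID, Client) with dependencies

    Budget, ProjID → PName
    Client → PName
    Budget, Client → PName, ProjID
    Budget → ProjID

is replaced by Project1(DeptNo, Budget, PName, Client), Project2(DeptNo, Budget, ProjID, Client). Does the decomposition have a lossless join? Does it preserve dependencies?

Lossless test: (DeptNo, Budget, Client)⁺ = {DeptNo, Budget, PName, ProjID, Client}, which contains all of one fragment — lossless.
Dependency preservation: Budget, ProjID → PName; Budget, Client → PName, ProjID are not contained in any single fragment, but the restricted closure of each left-hand side across the fragments still reaches the right-hand side; the remaining FDs each lie inside some fragment. All dependencies are preserved.

lossless and dependency-preserving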